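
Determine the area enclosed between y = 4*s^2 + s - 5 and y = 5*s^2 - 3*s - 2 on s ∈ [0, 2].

2

The difference (4*s^2 + s - 5) - (5*s^2 - 3*s - 2) = -s^2 + 4*s - 3 changes sign at s = 1 inside [0, 2], so split the integral there.
∫[0,1] (-s^2 + 4*s - 3) ds = -4/3; the area of that piece is 4/3.
∫[1,2] (-s^2 + 4*s - 3) ds = 2/3.
Total area = 4/3 + 2/3 = 2.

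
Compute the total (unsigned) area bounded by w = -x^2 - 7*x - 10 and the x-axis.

The curve meets the x-axis where -x^2 - 7*x - 10 = 0, i.e. -(x + 2)*(x + 5) = 0, at x = -5, -2.
On [-5, -2] the curve lies above the axis; ∫[-5,-2] (-x^2 - 7*x - 10) dx = 9/2, giving area 9/2.

9/2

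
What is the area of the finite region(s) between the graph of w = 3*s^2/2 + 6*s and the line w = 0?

16

The curve meets the s-axis where 3*s^2/2 + 6*s = 0, i.e. 3*s*(s + 4)/2 = 0, at s = -4, 0.
On [-4, 0] the curve lies below the axis; ∫[-4,0] (3*s^2/2 + 6*s) ds = -16, giving area 16.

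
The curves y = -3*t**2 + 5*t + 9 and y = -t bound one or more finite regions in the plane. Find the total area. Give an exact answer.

Set the curves equal: -3*t**2 + 5*t + 9 = -t, so -3*t**2 + 6*t + 9 = 0, which factors as -3*(t - 3)*(t + 1) = 0. The curves meet at t = -1, 3.
On [-1, 3], y = -3*t**2 + 5*t + 9 is on top; that piece has area ∫[-1,3] (-3*t**2 + 6*t + 9) dt = 32.

32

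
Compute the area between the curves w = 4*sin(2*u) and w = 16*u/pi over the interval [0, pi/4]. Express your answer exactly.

2 - pi/2

On [0, pi/4], (4*sin(2*u)) - (16*u/pi) = -16*u/pi + 4*sin(2*u) is ≥ 0 throughout, so the area is a single integral of |-16*u/pi + 4*sin(2*u)|.
∫[0,pi/4] (-16*u/pi + 4*sin(2*u)) du = 2 - pi/2.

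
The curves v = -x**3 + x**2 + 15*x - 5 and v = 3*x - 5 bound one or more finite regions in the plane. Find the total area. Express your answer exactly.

Set the curves equal: -x**3 + x**2 + 15*x - 5 = 3*x - 5, so -x**3 + x**2 + 12*x = 0, which factors as -x*(x - 4)*(x + 3) = 0. The curves meet at x = -3, 0, 4.
On [-3, 0], v = 3*x - 5 is on top; that piece has area ∫[-3,0] (-(-x**3 + x**2 + 12*x)) dx = 99/4.
On [0, 4], v = -x**3 + x**2 + 15*x - 5 is on top; that piece has area ∫[0,4] (-x**3 + x**2 + 12*x) dx = 160/3.
Total enclosed area = 99/4 + 160/3 = 937/12.

937/12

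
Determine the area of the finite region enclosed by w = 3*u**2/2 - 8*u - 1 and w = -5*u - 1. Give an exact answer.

2

Set the curves equal: 3*u**2/2 - 8*u - 1 = -5*u - 1, so 3*u**2/2 - 3*u = 0, which factors as 3*u*(u - 2)/2 = 0. The curves meet at u = 0, 2.
On [0, 2], w = -5*u - 1 is on top; that piece has area ∫[0,2] (-(3*u**2/2 - 3*u)) du = 2.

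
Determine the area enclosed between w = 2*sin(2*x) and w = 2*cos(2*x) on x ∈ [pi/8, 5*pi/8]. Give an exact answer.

2*sqrt(2)

On [pi/8, 5*pi/8], (2*sin(2*x)) - (2*cos(2*x)) = 2*sin(2*x) - 2*cos(2*x) is ≥ 0 throughout, so the area is a single integral of |2*sin(2*x) - 2*cos(2*x)|.
∫[pi/8,5*pi/8] (2*sin(2*x) - 2*cos(2*x)) dx = 2*sqrt(2).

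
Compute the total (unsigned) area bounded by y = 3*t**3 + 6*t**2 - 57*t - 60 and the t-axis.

The curve meets the t-axis where 3*t**3 + 6*t**2 - 57*t - 60 = 0, i.e. 3*(t - 4)*(t + 1)*(t + 5) = 0, at t = -5, -1, 4.
On [-5, -1] the curve lies above the axis; ∫[-5,-1] (3*t**3 + 6*t**2 - 57*t - 60) dt = 224, giving area 224.
On [-1, 4] the curve lies below the axis; ∫[-1,4] (3*t**3 + 6*t**2 - 57*t - 60) dt = -1625/4, giving area 1625/4.
Total area = 224 + 1625/4 = 2521/4.

2521/4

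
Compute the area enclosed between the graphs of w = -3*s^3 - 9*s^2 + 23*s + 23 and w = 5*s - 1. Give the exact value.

243/2

Set the curves equal: -3*s^3 - 9*s^2 + 23*s + 23 = 5*s - 1, so -3*s^3 - 9*s^2 + 18*s + 24 = 0, which factors as -3*(s - 2)*(s + 1)*(s + 4) = 0. The curves meet at s = -4, -1, 2.
On [-4, -1], w = 5*s - 1 is on top; that piece has area ∫[-4,-1] (-(-3*s^3 - 9*s^2 + 18*s + 24)) ds = 243/4.
On [-1, 2], w = -3*s^3 - 9*s^2 + 23*s + 23 is on top; that piece has area ∫[-1,2] (-3*s^3 - 9*s^2 + 18*s + 24) ds = 243/4.
Total enclosed area = 243/4 + 243/4 = 243/2.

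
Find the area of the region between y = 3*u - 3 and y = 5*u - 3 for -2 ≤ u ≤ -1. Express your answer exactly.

On [-2, -1], (3*u - 3) - (5*u - 3) = -2*u is ≥ 0 throughout, so the area is a single integral of |-2*u|.
∫[-2,-1] (-2*u) du = 3.

3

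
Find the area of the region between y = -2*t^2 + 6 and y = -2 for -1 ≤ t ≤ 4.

The difference (-2*t^2 + 6) - (-2) = -2*t^2 + 8 changes sign at t = 2 inside [-1, 4], so split the integral there.
∫[-1,2] (-2*t^2 + 8) dt = 18.
∫[2,4] (-2*t^2 + 8) dt = -64/3; the area of that piece is 64/3.
Total area = 18 + 64/3 = 118/3.

118/3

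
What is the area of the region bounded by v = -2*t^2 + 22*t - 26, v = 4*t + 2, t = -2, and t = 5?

449/3

The difference (-2*t^2 + 22*t - 26) - (4*t + 2) = -2*t^2 + 18*t - 28 changes sign at t = 2 inside [-2, 5], so split the integral there.
∫[-2,2] (-2*t^2 + 18*t - 28) dt = -368/3; the area of that piece is 368/3.
∫[2,5] (-2*t^2 + 18*t - 28) dt = 27.
Total area = 368/3 + 27 = 449/3.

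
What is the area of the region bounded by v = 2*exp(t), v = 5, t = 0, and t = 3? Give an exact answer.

The difference (2*exp(t)) - (5) = 2*exp(t) - 5 changes sign at t = log(5/2) inside [0, 3], so split the integral there.
∫[0,log(5/2)] (2*exp(t) - 5) dt = log(32/3125) + 3; the area of that piece is -3 + log(3125/32).
∫[log(5/2),3] (2*exp(t) - 5) dt = -20 - 5*log(2) + 5*log(5) + 2*exp(3).
Total area = (-3 + log(3125/32)) + (-20 - 5*log(2) + 5*log(5) + 2*exp(3)) = -23 - 10*log(2) + 10*log(5) + 2*exp(3).

-23 - 10*log(2) + 10*log(5) + 2*exp(3)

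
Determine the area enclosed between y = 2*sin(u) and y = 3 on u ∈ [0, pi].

-4 + 3*pi

On [0, pi], (2*sin(u)) - (3) = 2*sin(u) - 3 is ≤ 0 throughout, so the area is a single integral of |2*sin(u) - 3|.
∫[0,pi] (2*sin(u) - 3) du = 4 - 3*pi; the area of that piece is -4 + 3*pi.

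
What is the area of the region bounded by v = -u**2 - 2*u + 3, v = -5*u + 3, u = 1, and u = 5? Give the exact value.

The difference (-u**2 - 2*u + 3) - (-5*u + 3) = -u**2 + 3*u changes sign at u = 3 inside [1, 5], so split the integral there.
∫[1,3] (-u**2 + 3*u) du = 10/3.
∫[3,5] (-u**2 + 3*u) du = -26/3; the area of that piece is 26/3.
Total area = 10/3 + 26/3 = 12.

12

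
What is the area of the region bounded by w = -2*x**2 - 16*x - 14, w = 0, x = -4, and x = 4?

808/3

The difference (-2*x**2 - 16*x - 14) - (0) = -2*x**2 - 16*x - 14 changes sign at x = -1 inside [-4, 4], so split the integral there.
∫[-4,-1] (-2*x**2 - 16*x - 14) dx = 36.
∫[-1,4] (-2*x**2 - 16*x - 14) dx = -700/3; the area of that piece is 700/3.
Total area = 36 + 700/3 = 808/3.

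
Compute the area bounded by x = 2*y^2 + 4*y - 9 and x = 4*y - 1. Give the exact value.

64/3

Both boundary curves give x as a function of y, so integrate with respect to y. Setting them equal: 2*y^2 - 8 = 0, i.e. 2*(y - 2)*(y + 2) = 0, so they meet at y = -2, 2.
For y in [-2, 2], x = 2*y^2 + 4*y - 9 is on the left; area = ∫[-2,2] (-(2*y^2 - 8)) dy = 64/3.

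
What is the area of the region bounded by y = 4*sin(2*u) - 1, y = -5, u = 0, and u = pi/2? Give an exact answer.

On [0, pi/2], (4*sin(2*u) - 1) - (-5) = 4*sin(2*u) + 4 is ≥ 0 throughout, so the area is a single integral of |4*sin(2*u) + 4|.
∫[0,pi/2] (4*sin(2*u) + 4) du = 4 + 2*pi.

4 + 2*pi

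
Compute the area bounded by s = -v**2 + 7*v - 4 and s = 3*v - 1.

4/3

Both boundary curves give s as a function of v, so integrate with respect to v. Setting them equal: -v**2 + 4*v - 3 = 0, i.e. -(v - 3)*(v - 1) = 0, so they meet at v = 1, 3.
For v in [1, 3], s = -v**2 + 7*v - 4 is on the right; area = ∫[1,3] (-v**2 + 4*v - 3) dv = 4/3.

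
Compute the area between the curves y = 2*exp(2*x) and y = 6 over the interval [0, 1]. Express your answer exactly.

-11 + 6*log(3) + exp(2)

The difference (2*exp(2*x)) - (6) = 2*exp(2*x) - 6 changes sign at x = log(3)/2 inside [0, 1], so split the integral there.
∫[0,log(3)/2] (2*exp(2*x) - 6) dx = 2 - log(27); the area of that piece is -2 + log(27).
∫[log(3)/2,1] (2*exp(2*x) - 6) dx = -9 + 3*log(3) + exp(2).
Total area = (-2 + log(27)) + (-9 + 3*log(3) + exp(2)) = -11 + 6*log(3) + exp(2).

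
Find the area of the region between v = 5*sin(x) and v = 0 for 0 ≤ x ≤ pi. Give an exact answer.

On [0, pi], (5*sin(x)) - (0) = 5*sin(x) is ≥ 0 throughout, so the area is a single integral of |5*sin(x)|.
∫[0,pi] (5*sin(x)) dx = 10.

10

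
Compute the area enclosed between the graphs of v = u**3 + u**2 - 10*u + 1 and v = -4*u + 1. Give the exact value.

253/12

Set the curves equal: u**3 + u**2 - 10*u + 1 = -4*u + 1, so u**3 + u**2 - 6*u = 0, which factors as u*(u - 2)*(u + 3) = 0. The curves meet at u = -3, 0, 2.
On [-3, 0], v = u**3 + u**2 - 10*u + 1 is on top; that piece has area ∫[-3,0] (u**3 + u**2 - 6*u) du = 63/4.
On [0, 2], v = -4*u + 1 is on top; that piece has area ∫[0,2] (-(u**3 + u**2 - 6*u)) du = 16/3.
Total enclosed area = 63/4 + 16/3 = 253/12.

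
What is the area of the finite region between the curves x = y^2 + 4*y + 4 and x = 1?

4/3

Both boundary curves give x as a function of y, so integrate with respect to y. Setting them equal: y^2 + 4*y + 3 = 0, i.e. (y + 1)*(y + 3) = 0, so they meet at y = -3, -1.
For y in [-3, -1], x = y^2 + 4*y + 4 is on the left; area = ∫[-3,-1] (-(y^2 + 4*y + 3)) dy = 4/3.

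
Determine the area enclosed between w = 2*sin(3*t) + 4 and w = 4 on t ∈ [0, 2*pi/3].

8/3

The difference (2*sin(3*t) + 4) - (4) = 2*sin(3*t) changes sign at t = pi/3 inside [0, 2*pi/3], so split the integral there.
∫[0,pi/3] (2*sin(3*t)) dt = 4/3.
∫[pi/3,2*pi/3] (2*sin(3*t)) dt = -4/3; the area of that piece is 4/3.
Total area = 4/3 + 4/3 = 8/3.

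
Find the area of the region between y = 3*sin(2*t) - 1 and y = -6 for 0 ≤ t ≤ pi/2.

On [0, pi/2], (3*sin(2*t) - 1) - (-6) = 3*sin(2*t) + 5 is ≥ 0 throughout, so the area is a single integral of |3*sin(2*t) + 5|.
∫[0,pi/2] (3*sin(2*t) + 5) dt = 3 + 5*pi/2.

3 + 5*pi/2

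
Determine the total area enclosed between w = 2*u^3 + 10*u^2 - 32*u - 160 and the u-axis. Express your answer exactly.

The curve meets the u-axis where 2*u^3 + 10*u^2 - 32*u - 160 = 0, i.e. 2*(u - 4)*(u + 4)*(u + 5) = 0, at u = -5, -4, 4.
On [-5, -4] the curve lies above the axis; ∫[-5,-4] (2*u^3 + 10*u^2 - 32*u - 160) du = 17/6, giving area 17/6.
On [-4, 4] the curve lies below the axis; ∫[-4,4] (2*u^3 + 10*u^2 - 32*u - 160) du = -2560/3, giving area 2560/3.
Total area = 17/6 + 2560/3 = 5137/6.

5137/6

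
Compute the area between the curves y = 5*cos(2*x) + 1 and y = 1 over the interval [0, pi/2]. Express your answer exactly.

5

The difference (5*cos(2*x) + 1) - (1) = 5*cos(2*x) changes sign at x = pi/4 inside [0, pi/2], so split the integral there.
∫[0,pi/4] (5*cos(2*x)) dx = 5/2.
∫[pi/4,pi/2] (5*cos(2*x)) dx = -5/2; the area of that piece is 5/2.
Total area = 5/2 + 5/2 = 5.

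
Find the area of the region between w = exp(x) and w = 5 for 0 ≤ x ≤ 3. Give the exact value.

The difference (exp(x)) - (5) = exp(x) - 5 changes sign at x = log(5) inside [0, 3], so split the integral there.
∫[0,log(5)] (exp(x) - 5) dx = 4 - log(3125); the area of that piece is -4 + log(3125).
∫[log(5),3] (exp(x) - 5) dx = -20 + 5*log(5) + exp(3).
Total area = (-4 + log(3125)) + (-20 + 5*log(5) + exp(3)) = -24 + 10*log(5) + exp(3).

-24 + 10*log(5) + exp(3)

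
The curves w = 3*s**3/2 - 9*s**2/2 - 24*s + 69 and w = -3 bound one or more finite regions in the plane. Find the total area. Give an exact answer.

1551/4

Set the curves equal: 3*s**3/2 - 9*s**2/2 - 24*s + 69 = -3, so 3*s**3/2 - 9*s**2/2 - 24*s + 72 = 0, which factors as 3*(s - 4)*(s - 3)*(s + 4)/2 = 0. The curves meet at s = -4, 3, 4.
On [-4, 3], w = 3*s**3/2 - 9*s**2/2 - 24*s + 69 is on top; that piece has area ∫[-4,3] (3*s**3/2 - 9*s**2/2 - 24*s + 72) ds = 3087/8.
On [3, 4], w = -3 is on top; that piece has area ∫[3,4] (-(3*s**3/2 - 9*s**2/2 - 24*s + 72)) ds = 15/8.
Total enclosed area = 3087/8 + 15/8 = 1551/4.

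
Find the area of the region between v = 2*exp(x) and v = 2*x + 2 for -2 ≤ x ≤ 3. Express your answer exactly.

-15 - 2*exp(-2) + 2*exp(3)

On [-2, 3], (2*exp(x)) - (2*x + 2) = -2*x + 2*exp(x) - 2 is ≥ 0 throughout, so the area is a single integral of |-2*x + 2*exp(x) - 2|.
∫[-2,3] (-2*x + 2*exp(x) - 2) dx = -15 - 2*exp(-2) + 2*exp(3).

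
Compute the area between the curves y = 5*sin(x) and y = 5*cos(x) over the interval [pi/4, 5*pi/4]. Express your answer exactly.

10*sqrt(2)

On [pi/4, 5*pi/4], (5*sin(x)) - (5*cos(x)) = 5*sin(x) - 5*cos(x) is ≥ 0 throughout, so the area is a single integral of |5*sin(x) - 5*cos(x)|.
∫[pi/4,5*pi/4] (5*sin(x) - 5*cos(x)) dx = 10*sqrt(2).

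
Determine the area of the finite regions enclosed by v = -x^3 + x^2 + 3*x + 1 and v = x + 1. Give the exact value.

Set the curves equal: -x^3 + x^2 + 3*x + 1 = x + 1, so -x^3 + x^2 + 2*x = 0, which factors as -x*(x - 2)*(x + 1) = 0. The curves meet at x = -1, 0, 2.
On [-1, 0], v = x + 1 is on top; that piece has area ∫[-1,0] (-(-x^3 + x^2 + 2*x)) dx = 5/12.
On [0, 2], v = -x^3 + x^2 + 3*x + 1 is on top; that piece has area ∫[0,2] (-x^3 + x^2 + 2*x) dx = 8/3.
Total enclosed area = 5/12 + 8/3 = 37/12.

37/12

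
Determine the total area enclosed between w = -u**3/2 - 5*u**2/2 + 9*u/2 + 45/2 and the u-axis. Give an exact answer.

The curve meets the u-axis where -u**3/2 - 5*u**2/2 + 9*u/2 + 45/2 = 0, i.e. -(u - 3)*(u + 3)*(u + 5)/2 = 0, at u = -5, -3, 3.
On [-5, -3] the curve lies below the axis; ∫[-5,-3] (-u**3/2 - 5*u**2/2 + 9*u/2 + 45/2) du = -14/3, giving area 14/3.
On [-3, 3] the curve lies above the axis; ∫[-3,3] (-u**3/2 - 5*u**2/2 + 9*u/2 + 45/2) du = 90, giving area 90.
Total area = 14/3 + 90 = 284/3.

284/3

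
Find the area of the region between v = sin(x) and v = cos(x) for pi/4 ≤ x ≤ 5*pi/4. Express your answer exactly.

2*sqrt(2)

On [pi/4, 5*pi/4], (sin(x)) - (cos(x)) = sin(x) - cos(x) is ≥ 0 throughout, so the area is a single integral of |sin(x) - cos(x)|.
∫[pi/4,5*pi/4] (sin(x) - cos(x)) dx = 2*sqrt(2).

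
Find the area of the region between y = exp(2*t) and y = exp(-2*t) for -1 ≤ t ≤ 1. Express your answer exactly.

The difference (exp(2*t)) - (exp(-2*t)) = exp(2*t) - exp(-2*t) changes sign at t = 0 inside [-1, 1], so split the integral there.
∫[-1,0] (exp(2*t) - exp(-2*t)) dt = -exp(2)/2 - exp(-2)/2 + 1; the area of that piece is -1 + exp(-2)/2 + exp(2)/2.
∫[0,1] (exp(2*t) - exp(-2*t)) dt = -1 + exp(-2)/2 + exp(2)/2.
Total area = (-1 + exp(-2)/2 + exp(2)/2) + (-1 + exp(-2)/2 + exp(2)/2) = -2 + exp(-2) + exp(2).

-2 + exp(-2) + exp(2)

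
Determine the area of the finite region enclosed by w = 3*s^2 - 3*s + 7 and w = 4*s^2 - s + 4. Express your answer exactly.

Set the curves equal: 3*s^2 - 3*s + 7 = 4*s^2 - s + 4, so -s^2 - 2*s + 3 = 0, which factors as -(s - 1)*(s + 3) = 0. The curves meet at s = -3, 1.
On [-3, 1], w = 3*s^2 - 3*s + 7 is on top; that piece has area ∫[-3,1] (-s^2 - 2*s + 3) ds = 32/3.

32/3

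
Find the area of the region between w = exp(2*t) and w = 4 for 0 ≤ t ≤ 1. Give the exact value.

-15/2 + exp(2)/2 + 8*log(2)

The difference (exp(2*t)) - (4) = exp(2*t) - 4 changes sign at t = log(2) inside [0, 1], so split the integral there.
∫[0,log(2)] (exp(2*t) - 4) dt = 3/2 - log(16); the area of that piece is -3/2 + log(16).
∫[log(2),1] (exp(2*t) - 4) dt = -6 + 4*log(2) + exp(2)/2.
Total area = (-3/2 + log(16)) + (-6 + 4*log(2) + exp(2)/2) = -15/2 + exp(2)/2 + 8*log(2).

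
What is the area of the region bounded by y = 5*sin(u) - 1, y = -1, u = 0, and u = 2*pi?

20

The difference (5*sin(u) - 1) - (-1) = 5*sin(u) changes sign at u = pi inside [0, 2*pi], so split the integral there.
∫[0,pi] (5*sin(u)) du = 10.
∫[pi,2*pi] (5*sin(u)) du = -10; the area of that piece is 10.
Total area = 10 + 10 = 20.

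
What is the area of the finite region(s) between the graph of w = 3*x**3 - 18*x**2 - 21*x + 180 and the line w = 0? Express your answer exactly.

The curve meets the x-axis where 3*x**3 - 18*x**2 - 21*x + 180 = 0, i.e. 3*(x - 5)*(x - 4)*(x + 3) = 0, at x = -3, 4, 5.
On [-3, 4] the curve lies above the axis; ∫[-3,4] (3*x**3 - 18*x**2 - 21*x + 180) dx = 3087/4, giving area 3087/4.
On [4, 5] the curve lies below the axis; ∫[4,5] (3*x**3 - 18*x**2 - 21*x + 180) dx = -15/4, giving area 15/4.
Total area = 3087/4 + 15/4 = 1551/2.

1551/2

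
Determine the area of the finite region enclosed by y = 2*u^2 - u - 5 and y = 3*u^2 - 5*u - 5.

Set the curves equal: 2*u^2 - u - 5 = 3*u^2 - 5*u - 5, so -u^2 + 4*u = 0, which factors as -u*(u - 4) = 0. The curves meet at u = 0, 4.
On [0, 4], y = 2*u^2 - u - 5 is on top; that piece has area ∫[0,4] (-u^2 + 4*u) du = 32/3.

32/3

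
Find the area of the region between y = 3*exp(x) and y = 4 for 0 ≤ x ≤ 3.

The difference (3*exp(x)) - (4) = 3*exp(x) - 4 changes sign at x = log(4/3) inside [0, 3], so split the integral there.
∫[0,log(4/3)] (3*exp(x) - 4) dx = log(81/256) + 1; the area of that piece is -1 + log(256/81).
∫[log(4/3),3] (3*exp(x) - 4) dx = -16 - 4*log(3) + 8*log(2) + 3*exp(3).
Total area = (-1 + log(256/81)) + (-16 - 4*log(3) + 8*log(2) + 3*exp(3)) = -17 - 8*log(3) + 16*log(2) + 3*exp(3).

-17 - 8*log(3) + 16*log(2) + 3*exp(3)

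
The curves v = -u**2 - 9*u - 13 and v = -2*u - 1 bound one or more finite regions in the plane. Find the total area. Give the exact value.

1/6

Set the curves equal: -u**2 - 9*u - 13 = -2*u - 1, so -u**2 - 7*u - 12 = 0, which factors as -(u + 3)*(u + 4) = 0. The curves meet at u = -4, -3.
On [-4, -3], v = -u**2 - 9*u - 13 is on top; that piece has area ∫[-4,-3] (-u**2 - 7*u - 12) du = 1/6.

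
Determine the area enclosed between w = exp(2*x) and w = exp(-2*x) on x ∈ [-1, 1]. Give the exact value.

-2 + exp(-2) + exp(2)

The difference (exp(2*x)) - (exp(-2*x)) = exp(2*x) - exp(-2*x) changes sign at x = 0 inside [-1, 1], so split the integral there.
∫[-1,0] (exp(2*x) - exp(-2*x)) dx = -exp(2)/2 - exp(-2)/2 + 1; the area of that piece is -1 + exp(-2)/2 + exp(2)/2.
∫[0,1] (exp(2*x) - exp(-2*x)) dx = -1 + exp(-2)/2 + exp(2)/2.
Total area = (-1 + exp(-2)/2 + exp(2)/2) + (-1 + exp(-2)/2 + exp(2)/2) = -2 + exp(-2) + exp(2).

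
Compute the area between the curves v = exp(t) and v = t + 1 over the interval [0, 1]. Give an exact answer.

On [0, 1], (exp(t)) - (t + 1) = -t + exp(t) - 1 is ≥ 0 throughout, so the area is a single integral of |-t + exp(t) - 1|.
∫[0,1] (-t + exp(t) - 1) dt = -5/2 + exp(1).

-5/2 + exp(1)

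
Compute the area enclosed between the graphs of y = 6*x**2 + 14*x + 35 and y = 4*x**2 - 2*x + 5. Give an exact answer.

8/3

Set the curves equal: 6*x**2 + 14*x + 35 = 4*x**2 - 2*x + 5, so 2*x**2 + 16*x + 30 = 0, which factors as 2*(x + 3)*(x + 5) = 0. The curves meet at x = -5, -3.
On [-5, -3], y = 4*x**2 - 2*x + 5 is on top; that piece has area ∫[-5,-3] (-(2*x**2 + 16*x + 30)) dx = 8/3.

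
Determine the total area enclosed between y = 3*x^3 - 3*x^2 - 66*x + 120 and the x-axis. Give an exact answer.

The curve meets the x-axis where 3*x^3 - 3*x^2 - 66*x + 120 = 0, i.e. 3*(x - 4)*(x - 2)*(x + 5) = 0, at x = -5, 2, 4.
On [-5, 2] the curve lies above the axis; ∫[-5,2] (3*x^3 - 3*x^2 - 66*x + 120) dx = 3773/4, giving area 3773/4.
On [2, 4] the curve lies below the axis; ∫[2,4] (3*x^3 - 3*x^2 - 66*x + 120) dx = -32, giving area 32.
Total area = 3773/4 + 32 = 3901/4.

3901/4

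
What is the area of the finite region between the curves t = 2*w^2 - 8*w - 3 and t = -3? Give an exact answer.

64/3

Both boundary curves give t as a function of w, so integrate with respect to w. Setting them equal: 2*w^2 - 8*w = 0, i.e. 2*w*(w - 4) = 0, so they meet at w = 0, 4.
For w in [0, 4], t = 2*w^2 - 8*w - 3 is on the left; area = ∫[0,4] (-(2*w^2 - 8*w)) dw = 64/3.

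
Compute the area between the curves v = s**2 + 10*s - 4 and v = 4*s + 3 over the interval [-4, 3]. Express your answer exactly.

The difference (s**2 + 10*s - 4) - (4*s + 3) = s**2 + 6*s - 7 changes sign at s = 1 inside [-4, 3], so split the integral there.
∫[-4,1] (s**2 + 6*s - 7) ds = -175/3; the area of that piece is 175/3.
∫[1,3] (s**2 + 6*s - 7) ds = 56/3.
Total area = 175/3 + 56/3 = 77.

77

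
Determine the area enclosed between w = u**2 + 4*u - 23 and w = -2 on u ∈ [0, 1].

56/3

On [0, 1], (u**2 + 4*u - 23) - (-2) = u**2 + 4*u - 21 is ≤ 0 throughout, so the area is a single integral of |u**2 + 4*u - 21|.
∫[0,1] (u**2 + 4*u - 21) du = -56/3; the area of that piece is 56/3.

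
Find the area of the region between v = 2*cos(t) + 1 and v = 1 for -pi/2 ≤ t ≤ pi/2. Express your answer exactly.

4

On [-pi/2, pi/2], (2*cos(t) + 1) - (1) = 2*cos(t) is ≥ 0 throughout, so the area is a single integral of |2*cos(t)|.
∫[-pi/2,pi/2] (2*cos(t)) dt = 4.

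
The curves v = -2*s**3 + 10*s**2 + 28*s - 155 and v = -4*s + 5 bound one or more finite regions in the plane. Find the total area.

5137/6

Set the curves equal: -2*s**3 + 10*s**2 + 28*s - 155 = -4*s + 5, so -2*s**3 + 10*s**2 + 32*s - 160 = 0, which factors as -2*(s - 5)*(s - 4)*(s + 4) = 0. The curves meet at s = -4, 4, 5.
On [-4, 4], v = -4*s + 5 is on top; that piece has area ∫[-4,4] (-(-2*s**3 + 10*s**2 + 32*s - 160)) ds = 2560/3.
On [4, 5], v = -2*s**3 + 10*s**2 + 28*s - 155 is on top; that piece has area ∫[4,5] (-2*s**3 + 10*s**2 + 32*s - 160) ds = 17/6.
Total enclosed area = 2560/3 + 17/6 = 5137/6.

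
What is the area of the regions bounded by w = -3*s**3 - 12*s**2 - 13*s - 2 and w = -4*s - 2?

37/4

Set the curves equal: -3*s**3 - 12*s**2 - 13*s - 2 = -4*s - 2, so -3*s**3 - 12*s**2 - 9*s = 0, which factors as -3*s*(s + 1)*(s + 3) = 0. The curves meet at s = -3, -1, 0.
On [-3, -1], w = -4*s - 2 is on top; that piece has area ∫[-3,-1] (-(-3*s**3 - 12*s**2 - 9*s)) ds = 8.
On [-1, 0], w = -3*s**3 - 12*s**2 - 13*s - 2 is on top; that piece has area ∫[-1,0] (-3*s**3 - 12*s**2 - 9*s) ds = 5/4.
Total enclosed area = 8 + 5/4 = 37/4.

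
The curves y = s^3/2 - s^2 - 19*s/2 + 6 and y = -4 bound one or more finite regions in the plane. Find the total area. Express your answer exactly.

Set the curves equal: s^3/2 - s^2 - 19*s/2 + 6 = -4, so s^3/2 - s^2 - 19*s/2 + 10 = 0, which factors as (s - 5)*(s - 1)*(s + 4)/2 = 0. The curves meet at s = -4, 1, 5.
On [-4, 1], y = s^3/2 - s^2 - 19*s/2 + 6 is on top; that piece has area ∫[-4,1] (s^3/2 - s^2 - 19*s/2 + 10) ds = 1625/24.
On [1, 5], y = -4 is on top; that piece has area ∫[1,5] (-(s^3/2 - s^2 - 19*s/2 + 10)) ds = 112/3.
Total enclosed area = 1625/24 + 112/3 = 2521/24.

2521/24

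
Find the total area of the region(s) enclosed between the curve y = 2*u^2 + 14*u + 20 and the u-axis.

The curve meets the u-axis where 2*u^2 + 14*u + 20 = 0, i.e. 2*(u + 2)*(u + 5) = 0, at u = -5, -2.
On [-5, -2] the curve lies below the axis; ∫[-5,-2] (2*u^2 + 14*u + 20) du = -9, giving area 9.

9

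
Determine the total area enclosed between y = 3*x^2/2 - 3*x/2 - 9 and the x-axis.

The curve meets the x-axis where 3*x^2/2 - 3*x/2 - 9 = 0, i.e. 3*(x - 3)*(x + 2)/2 = 0, at x = -2, 3.
On [-2, 3] the curve lies below the axis; ∫[-2,3] (3*x^2/2 - 3*x/2 - 9) dx = -125/4, giving area 125/4.

125/4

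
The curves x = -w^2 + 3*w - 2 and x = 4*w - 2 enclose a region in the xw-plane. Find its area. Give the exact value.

1/6

Both boundary curves give x as a function of w, so integrate with respect to w. Setting them equal: -w^2 - w = 0, i.e. -w*(w + 1) = 0, so they meet at w = -1, 0.
For w in [-1, 0], x = -w^2 + 3*w - 2 is on the right; area = ∫[-1,0] (-w^2 - w) dw = 1/6.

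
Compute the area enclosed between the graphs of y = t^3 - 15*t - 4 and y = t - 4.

Set the curves equal: t^3 - 15*t - 4 = t - 4, so t^3 - 16*t = 0, which factors as t*(t - 4)*(t + 4) = 0. The curves meet at t = -4, 0, 4.
On [-4, 0], y = t^3 - 15*t - 4 is on top; that piece has area ∫[-4,0] (t^3 - 16*t) dt = 64.
On [0, 4], y = t - 4 is on top; that piece has area ∫[0,4] (-(t^3 - 16*t)) dt = 64.
Total enclosed area = 64 + 64 = 128.

128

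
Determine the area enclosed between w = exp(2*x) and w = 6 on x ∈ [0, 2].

-35/2 + 6*log(6) + exp(4)/2

The difference (exp(2*x)) - (6) = exp(2*x) - 6 changes sign at x = log(6)/2 inside [0, 2], so split the integral there.
∫[0,log(6)/2] (exp(2*x) - 6) dx = 5/2 - log(216); the area of that piece is -5/2 + log(216).
∫[log(6)/2,2] (exp(2*x) - 6) dx = -15 + 3*log(6) + exp(4)/2.
Total area = (-5/2 + log(216)) + (-15 + 3*log(6) + exp(4)/2) = -35/2 + 6*log(6) + exp(4)/2.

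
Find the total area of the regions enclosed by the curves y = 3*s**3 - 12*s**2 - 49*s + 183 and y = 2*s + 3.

3901/4

Set the curves equal: 3*s**3 - 12*s**2 - 49*s + 183 = 2*s + 3, so 3*s**3 - 12*s**2 - 51*s + 180 = 0, which factors as 3*(s - 5)*(s - 3)*(s + 4) = 0. The curves meet at s = -4, 3, 5.
On [-4, 3], y = 3*s**3 - 12*s**2 - 49*s + 183 is on top; that piece has area ∫[-4,3] (3*s**3 - 12*s**2 - 51*s + 180) ds = 3773/4.
On [3, 5], y = 2*s + 3 is on top; that piece has area ∫[3,5] (-(3*s**3 - 12*s**2 - 51*s + 180)) ds = 32.
Total enclosed area = 3773/4 + 32 = 3901/4.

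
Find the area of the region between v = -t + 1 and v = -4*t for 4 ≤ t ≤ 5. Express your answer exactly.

On [4, 5], (-t + 1) - (-4*t) = 3*t + 1 is ≥ 0 throughout, so the area is a single integral of |3*t + 1|.
∫[4,5] (3*t + 1) dt = 29/2.

29/2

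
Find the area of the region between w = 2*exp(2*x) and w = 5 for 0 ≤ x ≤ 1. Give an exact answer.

-9 - 11*log(2)/2 + log(10)/2 + 9*log(5)/2 + exp(2)

The difference (2*exp(2*x)) - (5) = 2*exp(2*x) - 5 changes sign at x = -log(2)/2 + log(5)/2 inside [0, 1], so split the integral there.
∫[0,-log(2)/2 + log(5)/2] (2*exp(2*x) - 5) dx = log(4*sqrt(10)/125) + 3/2; the area of that piece is -3/2 + log(25*sqrt(10)/8).
∫[-log(2)/2 + log(5)/2,1] (2*exp(2*x) - 5) dx = -15/2 - 5*log(2)/2 + 5*log(5)/2 + exp(2).
Total area = (-3/2 + log(25*sqrt(10)/8)) + (-15/2 - 5*log(2)/2 + 5*log(5)/2 + exp(2)) = -9 - 11*log(2)/2 + log(10)/2 + 9*log(5)/2 + exp(2).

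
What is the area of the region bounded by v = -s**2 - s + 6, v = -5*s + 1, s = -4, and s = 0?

The difference (-s**2 - s + 6) - (-5*s + 1) = -s**2 + 4*s + 5 changes sign at s = -1 inside [-4, 0], so split the integral there.
∫[-4,-1] (-s**2 + 4*s + 5) ds = -36; the area of that piece is 36.
∫[-1,0] (-s**2 + 4*s + 5) ds = 8/3.
Total area = 36 + 8/3 = 116/3.

116/3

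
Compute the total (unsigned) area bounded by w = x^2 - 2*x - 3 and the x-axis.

32/3

The curve meets the x-axis where x^2 - 2*x - 3 = 0, i.e. (x - 3)*(x + 1) = 0, at x = -1, 3.
On [-1, 3] the curve lies below the axis; ∫[-1,3] (x^2 - 2*x - 3) dx = -32/3, giving area 32/3.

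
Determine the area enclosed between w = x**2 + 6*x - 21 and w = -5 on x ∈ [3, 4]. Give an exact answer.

52/3

On [3, 4], (x**2 + 6*x - 21) - (-5) = x**2 + 6*x - 16 is ≥ 0 throughout, so the area is a single integral of |x**2 + 6*x - 16|.
∫[3,4] (x**2 + 6*x - 16) dx = 52/3.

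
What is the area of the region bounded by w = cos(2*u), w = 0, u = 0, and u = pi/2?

The difference (cos(2*u)) - (0) = cos(2*u) changes sign at u = pi/4 inside [0, pi/2], so split the integral there.
∫[0,pi/4] (cos(2*u)) du = 1/2.
∫[pi/4,pi/2] (cos(2*u)) du = -1/2; the area of that piece is 1/2.
Total area = 1/2 + 1/2 = 1.

1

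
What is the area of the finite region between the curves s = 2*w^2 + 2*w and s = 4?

9

Both boundary curves give s as a function of w, so integrate with respect to w. Setting them equal: 2*w^2 + 2*w - 4 = 0, i.e. 2*(w - 1)*(w + 2) = 0, so they meet at w = -2, 1.
For w in [-2, 1], s = 2*w^2 + 2*w is on the left; area = ∫[-2,1] (-(2*w^2 + 2*w - 4)) dw = 9.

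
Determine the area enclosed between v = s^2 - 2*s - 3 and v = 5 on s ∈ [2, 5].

The difference (s^2 - 2*s - 3) - (5) = s^2 - 2*s - 8 changes sign at s = 4 inside [2, 5], so split the integral there.
∫[2,4] (s^2 - 2*s - 8) ds = -28/3; the area of that piece is 28/3.
∫[4,5] (s^2 - 2*s - 8) ds = 10/3.
Total area = 28/3 + 10/3 = 38/3.

38/3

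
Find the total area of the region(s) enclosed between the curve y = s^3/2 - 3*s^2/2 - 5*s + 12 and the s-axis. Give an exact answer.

407/8

The curve meets the s-axis where s^3/2 - 3*s^2/2 - 5*s + 12 = 0, i.e. (s - 4)*(s - 2)*(s + 3)/2 = 0, at s = -3, 2, 4.
On [-3, 2] the curve lies above the axis; ∫[-3,2] (s^3/2 - 3*s^2/2 - 5*s + 12) ds = 375/8, giving area 375/8.
On [2, 4] the curve lies below the axis; ∫[2,4] (s^3/2 - 3*s^2/2 - 5*s + 12) ds = -4, giving area 4.
Total area = 375/8 + 4 = 407/8.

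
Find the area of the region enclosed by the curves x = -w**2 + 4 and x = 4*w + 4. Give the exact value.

32/3

Both boundary curves give x as a function of w, so integrate with respect to w. Setting them equal: -w**2 - 4*w = 0, i.e. -w*(w + 4) = 0, so they meet at w = -4, 0.
For w in [-4, 0], x = -w**2 + 4 is on the right; area = ∫[-4,0] (-w**2 - 4*w) dw = 32/3.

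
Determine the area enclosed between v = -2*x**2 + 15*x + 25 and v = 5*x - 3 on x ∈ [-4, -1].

The difference (-2*x**2 + 15*x + 25) - (5*x - 3) = -2*x**2 + 10*x + 28 changes sign at x = -2 inside [-4, -1], so split the integral there.
∫[-4,-2] (-2*x**2 + 10*x + 28) dx = -124/3; the area of that piece is 124/3.
∫[-2,-1] (-2*x**2 + 10*x + 28) dx = 25/3.
Total area = 124/3 + 25/3 = 149/3.

149/3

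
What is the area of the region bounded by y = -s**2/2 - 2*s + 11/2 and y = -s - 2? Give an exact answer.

Set the curves equal: -s**2/2 - 2*s + 11/2 = -s - 2, so -s**2/2 - s + 15/2 = 0, which factors as -(s - 3)*(s + 5)/2 = 0. The curves meet at s = -5, 3.
On [-5, 3], y = -s**2/2 - 2*s + 11/2 is on top; that piece has area ∫[-5,3] (-s**2/2 - s + 15/2) ds = 128/3.

128/3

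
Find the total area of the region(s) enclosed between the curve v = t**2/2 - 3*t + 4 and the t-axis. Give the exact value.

2/3

The curve meets the t-axis where t**2/2 - 3*t + 4 = 0, i.e. (t - 4)*(t - 2)/2 = 0, at t = 2, 4.
On [2, 4] the curve lies below the axis; ∫[2,4] (t**2/2 - 3*t + 4) dt = -2/3, giving area 2/3.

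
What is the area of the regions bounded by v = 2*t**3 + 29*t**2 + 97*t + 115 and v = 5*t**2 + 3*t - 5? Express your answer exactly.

1

Set the curves equal: 2*t**3 + 29*t**2 + 97*t + 115 = 5*t**2 + 3*t - 5, so 2*t**3 + 24*t**2 + 94*t + 120 = 0, which factors as 2*(t + 3)*(t + 4)*(t + 5) = 0. The curves meet at t = -5, -4, -3.
On [-5, -4], v = 2*t**3 + 29*t**2 + 97*t + 115 is on top; that piece has area ∫[-5,-4] (2*t**3 + 24*t**2 + 94*t + 120) dt = 1/2.
On [-4, -3], v = 5*t**2 + 3*t - 5 is on top; that piece has area ∫[-4,-3] (-(2*t**3 + 24*t**2 + 94*t + 120)) dt = 1/2.
Total enclosed area = 1/2 + 1/2 = 1.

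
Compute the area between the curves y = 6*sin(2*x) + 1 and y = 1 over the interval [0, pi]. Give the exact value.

12

The difference (6*sin(2*x) + 1) - (1) = 6*sin(2*x) changes sign at x = pi/2 inside [0, pi], so split the integral there.
∫[0,pi/2] (6*sin(2*x)) dx = 6.
∫[pi/2,pi] (6*sin(2*x)) dx = -6; the area of that piece is 6.
Total area = 6 + 6 = 12.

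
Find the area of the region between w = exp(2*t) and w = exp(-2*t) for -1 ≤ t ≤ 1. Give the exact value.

The difference (exp(2*t)) - (exp(-2*t)) = exp(2*t) - exp(-2*t) changes sign at t = 0 inside [-1, 1], so split the integral there.
∫[-1,0] (exp(2*t) - exp(-2*t)) dt = -exp(2)/2 - exp(-2)/2 + 1; the area of that piece is -1 + exp(-2)/2 + exp(2)/2.
∫[0,1] (exp(2*t) - exp(-2*t)) dt = -1 + exp(-2)/2 + exp(2)/2.
Total area = (-1 + exp(-2)/2 + exp(2)/2) + (-1 + exp(-2)/2 + exp(2)/2) = -2 + exp(-2) + exp(2).

-2 + exp(-2) + exp(2)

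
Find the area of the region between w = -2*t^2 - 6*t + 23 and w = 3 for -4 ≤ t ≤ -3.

49/3

On [-4, -3], (-2*t^2 - 6*t + 23) - (3) = -2*t^2 - 6*t + 20 is ≥ 0 throughout, so the area is a single integral of |-2*t^2 - 6*t + 20|.
∫[-4,-3] (-2*t^2 - 6*t + 20) dt = 49/3.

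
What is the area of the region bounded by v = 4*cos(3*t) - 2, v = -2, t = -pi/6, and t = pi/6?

8/3

On [-pi/6, pi/6], (4*cos(3*t) - 2) - (-2) = 4*cos(3*t) is ≥ 0 throughout, so the area is a single integral of |4*cos(3*t)|.
∫[-pi/6,pi/6] (4*cos(3*t)) dt = 8/3.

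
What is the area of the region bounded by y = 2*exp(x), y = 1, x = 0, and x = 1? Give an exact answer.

-3 + 2*exp(1)

On [0, 1], (2*exp(x)) - (1) = 2*exp(x) - 1 is ≥ 0 throughout, so the area is a single integral of |2*exp(x) - 1|.
∫[0,1] (2*exp(x) - 1) dx = -3 + 2*exp(1).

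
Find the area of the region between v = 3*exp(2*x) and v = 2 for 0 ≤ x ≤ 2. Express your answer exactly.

-11/2 + 3*exp(4)/2

On [0, 2], (3*exp(2*x)) - (2) = 3*exp(2*x) - 2 is ≥ 0 throughout, so the area is a single integral of |3*exp(2*x) - 2|.
∫[0,2] (3*exp(2*x) - 2) dx = -11/2 + 3*exp(4)/2.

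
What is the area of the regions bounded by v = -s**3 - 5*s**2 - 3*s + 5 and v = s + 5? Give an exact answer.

Set the curves equal: -s**3 - 5*s**2 - 3*s + 5 = s + 5, so -s**3 - 5*s**2 - 4*s = 0, which factors as -s*(s + 1)*(s + 4) = 0. The curves meet at s = -4, -1, 0.
On [-4, -1], v = s + 5 is on top; that piece has area ∫[-4,-1] (-(-s**3 - 5*s**2 - 4*s)) ds = 45/4.
On [-1, 0], v = -s**3 - 5*s**2 - 3*s + 5 is on top; that piece has area ∫[-1,0] (-s**3 - 5*s**2 - 4*s) ds = 7/12.
Total enclosed area = 45/4 + 7/12 = 71/6.

71/6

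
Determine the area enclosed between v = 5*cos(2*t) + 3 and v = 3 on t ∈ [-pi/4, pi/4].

On [-pi/4, pi/4], (5*cos(2*t) + 3) - (3) = 5*cos(2*t) is ≥ 0 throughout, so the area is a single integral of |5*cos(2*t)|.
∫[-pi/4,pi/4] (5*cos(2*t)) dt = 5.

5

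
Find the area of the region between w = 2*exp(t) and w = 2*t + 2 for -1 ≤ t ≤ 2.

-9 - 2*exp(-1) + 2*exp(2)

On [-1, 2], (2*exp(t)) - (2*t + 2) = -2*t + 2*exp(t) - 2 is ≥ 0 throughout, so the area is a single integral of |-2*t + 2*exp(t) - 2|.
∫[-1,2] (-2*t + 2*exp(t) - 2) dt = -9 - 2*exp(-1) + 2*exp(2).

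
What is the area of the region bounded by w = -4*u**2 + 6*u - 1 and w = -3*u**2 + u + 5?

Set the curves equal: -4*u**2 + 6*u - 1 = -3*u**2 + u + 5, so -u**2 + 5*u - 6 = 0, which factors as -(u - 3)*(u - 2) = 0. The curves meet at u = 2, 3.
On [2, 3], w = -4*u**2 + 6*u - 1 is on top; that piece has area ∫[2,3] (-u**2 + 5*u - 6) du = 1/6.

1/6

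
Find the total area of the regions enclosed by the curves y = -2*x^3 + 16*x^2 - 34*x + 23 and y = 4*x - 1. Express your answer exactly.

Set the curves equal: -2*x^3 + 16*x^2 - 34*x + 23 = 4*x - 1, so -2*x^3 + 16*x^2 - 38*x + 24 = 0, which factors as -2*(x - 4)*(x - 3)*(x - 1) = 0. The curves meet at x = 1, 3, 4.
On [1, 3], y = 4*x - 1 is on top; that piece has area ∫[1,3] (-(-2*x^3 + 16*x^2 - 38*x + 24)) dx = 16/3.
On [3, 4], y = -2*x^3 + 16*x^2 - 34*x + 23 is on top; that piece has area ∫[3,4] (-2*x^3 + 16*x^2 - 38*x + 24) dx = 5/6.
Total enclosed area = 16/3 + 5/6 = 37/6.

37/6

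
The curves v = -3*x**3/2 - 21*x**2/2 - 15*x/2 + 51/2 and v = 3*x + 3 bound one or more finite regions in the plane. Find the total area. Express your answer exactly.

Set the curves equal: -3*x**3/2 - 21*x**2/2 - 15*x/2 + 51/2 = 3*x + 3, so -3*x**3/2 - 21*x**2/2 - 21*x/2 + 45/2 = 0, which factors as -3*(x - 1)*(x + 3)*(x + 5)/2 = 0. The curves meet at x = -5, -3, 1.
On [-5, -3], v = 3*x + 3 is on top; that piece has area ∫[-5,-3] (-(-3*x**3/2 - 21*x**2/2 - 21*x/2 + 45/2)) dx = 10.
On [-3, 1], v = -3*x**3/2 - 21*x**2/2 - 15*x/2 + 51/2 is on top; that piece has area ∫[-3,1] (-3*x**3/2 - 21*x**2/2 - 21*x/2 + 45/2) dx = 64.
Total enclosed area = 10 + 64 = 74.

74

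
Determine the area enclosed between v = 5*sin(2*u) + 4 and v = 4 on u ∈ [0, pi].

10

The difference (5*sin(2*u) + 4) - (4) = 5*sin(2*u) changes sign at u = pi/2 inside [0, pi], so split the integral there.
∫[0,pi/2] (5*sin(2*u)) du = 5.
∫[pi/2,pi] (5*sin(2*u)) du = -5; the area of that piece is 5.
Total area = 5 + 5 = 10.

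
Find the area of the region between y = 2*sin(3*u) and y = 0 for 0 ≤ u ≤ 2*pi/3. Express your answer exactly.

The difference (2*sin(3*u)) - (0) = 2*sin(3*u) changes sign at u = pi/3 inside [0, 2*pi/3], so split the integral there.
∫[0,pi/3] (2*sin(3*u)) du = 4/3.
∫[pi/3,2*pi/3] (2*sin(3*u)) du = -4/3; the area of that piece is 4/3.
Total area = 4/3 + 4/3 = 8/3.

8/3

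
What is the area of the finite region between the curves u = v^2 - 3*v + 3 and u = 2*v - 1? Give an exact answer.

Both boundary curves give u as a function of v, so integrate with respect to v. Setting them equal: v^2 - 5*v + 4 = 0, i.e. (v - 4)*(v - 1) = 0, so they meet at v = 1, 4.
For v in [1, 4], u = v^2 - 3*v + 3 is on the left; area = ∫[1,4] (-(v^2 - 5*v + 4)) dv = 9/2.

9/2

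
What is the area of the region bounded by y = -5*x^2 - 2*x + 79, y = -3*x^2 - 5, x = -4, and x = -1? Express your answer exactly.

On [-4, -1], (-5*x^2 - 2*x + 79) - (-3*x^2 - 5) = -2*x^2 - 2*x + 84 is ≥ 0 throughout, so the area is a single integral of |-2*x^2 - 2*x + 84|.
∫[-4,-1] (-2*x^2 - 2*x + 84) dx = 225.

225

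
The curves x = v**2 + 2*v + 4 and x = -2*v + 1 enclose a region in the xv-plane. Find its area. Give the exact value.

4/3

Both boundary curves give x as a function of v, so integrate with respect to v. Setting them equal: v**2 + 4*v + 3 = 0, i.e. (v + 1)*(v + 3) = 0, so they meet at v = -3, -1.
For v in [-3, -1], x = v**2 + 2*v + 4 is on the left; area = ∫[-3,-1] (-(v**2 + 4*v + 3)) dv = 4/3.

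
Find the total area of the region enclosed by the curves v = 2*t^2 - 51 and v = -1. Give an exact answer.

1000/3

Set the curves equal: 2*t^2 - 51 = -1, so 2*t^2 - 50 = 0, which factors as 2*(t - 5)*(t + 5) = 0. The curves meet at t = -5, 5.
On [-5, 5], v = -1 is on top; that piece has area ∫[-5,5] (-(2*t^2 - 50)) dt = 1000/3.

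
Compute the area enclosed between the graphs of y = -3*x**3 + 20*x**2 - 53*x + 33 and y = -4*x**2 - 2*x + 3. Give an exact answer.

71/2

Set the curves equal: -3*x**3 + 20*x**2 - 53*x + 33 = -4*x**2 - 2*x + 3, so -3*x**3 + 24*x**2 - 51*x + 30 = 0, which factors as -3*(x - 5)*(x - 2)*(x - 1) = 0. The curves meet at x = 1, 2, 5.
On [1, 2], y = -4*x**2 - 2*x + 3 is on top; that piece has area ∫[1,2] (-(-3*x**3 + 24*x**2 - 51*x + 30)) dx = 7/4.
On [2, 5], y = -3*x**3 + 20*x**2 - 53*x + 33 is on top; that piece has area ∫[2,5] (-3*x**3 + 24*x**2 - 51*x + 30) dx = 135/4.
Total enclosed area = 7/4 + 135/4 = 71/2.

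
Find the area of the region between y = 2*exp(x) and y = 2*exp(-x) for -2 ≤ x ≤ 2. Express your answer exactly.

The difference (2*exp(x)) - (2*exp(-x)) = 2*exp(x) - 2*exp(-x) changes sign at x = 0 inside [-2, 2], so split the integral there.
∫[-2,0] (2*exp(x) - 2*exp(-x)) dx = -2*exp(2) - 2*exp(-2) + 4; the area of that piece is -4 + 2*exp(-2) + 2*exp(2).
∫[0,2] (2*exp(x) - 2*exp(-x)) dx = -4 + 2*exp(-2) + 2*exp(2).
Total area = (-4 + 2*exp(-2) + 2*exp(2)) + (-4 + 2*exp(-2) + 2*exp(2)) = -8 + 4*exp(-2) + 4*exp(2).

-8 + 4*exp(-2) + 4*exp(2)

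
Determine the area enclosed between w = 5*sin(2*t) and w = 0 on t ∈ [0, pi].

The difference (5*sin(2*t)) - (0) = 5*sin(2*t) changes sign at t = pi/2 inside [0, pi], so split the integral there.
∫[0,pi/2] (5*sin(2*t)) dt = 5.
∫[pi/2,pi] (5*sin(2*t)) dt = -5; the area of that piece is 5.
Total area = 5 + 5 = 10.

10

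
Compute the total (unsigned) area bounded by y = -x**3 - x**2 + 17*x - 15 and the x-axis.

The curve meets the x-axis where -x**3 - x**2 + 17*x - 15 = 0, i.e. -(x - 3)*(x - 1)*(x + 5) = 0, at x = -5, 1, 3.
On [-5, 1] the curve lies below the axis; ∫[-5,1] (-x**3 - x**2 + 17*x - 15) dx = -180, giving area 180.
On [1, 3] the curve lies above the axis; ∫[1,3] (-x**3 - x**2 + 17*x - 15) dx = 28/3, giving area 28/3.
Total area = 180 + 28/3 = 568/3.

568/3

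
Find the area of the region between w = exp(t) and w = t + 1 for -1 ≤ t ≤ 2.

On [-1, 2], (exp(t)) - (t + 1) = -t + exp(t) - 1 is ≥ 0 throughout, so the area is a single integral of |-t + exp(t) - 1|.
∫[-1,2] (-t + exp(t) - 1) dt = -9/2 - exp(-1) + exp(2).

-9/2 - exp(-1) + exp(2)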